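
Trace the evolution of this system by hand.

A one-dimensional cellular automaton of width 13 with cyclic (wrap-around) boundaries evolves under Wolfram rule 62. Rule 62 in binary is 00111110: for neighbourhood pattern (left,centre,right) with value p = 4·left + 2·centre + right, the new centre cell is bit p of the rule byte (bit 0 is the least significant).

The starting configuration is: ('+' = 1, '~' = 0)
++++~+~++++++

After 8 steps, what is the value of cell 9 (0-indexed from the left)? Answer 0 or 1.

[0] ++++~+~++++++
[1] ~~~~++++~~~~~
[2] ~~~++~~~+~~~~
[3] ~~++~+~+++~~~
[4] ~++~++++~~+~~
[5] ++~++~~~++++~
[6] +~++~+~++~~~+
[7] ~++~++++~+~++
[8] ++~++~~~++++~

1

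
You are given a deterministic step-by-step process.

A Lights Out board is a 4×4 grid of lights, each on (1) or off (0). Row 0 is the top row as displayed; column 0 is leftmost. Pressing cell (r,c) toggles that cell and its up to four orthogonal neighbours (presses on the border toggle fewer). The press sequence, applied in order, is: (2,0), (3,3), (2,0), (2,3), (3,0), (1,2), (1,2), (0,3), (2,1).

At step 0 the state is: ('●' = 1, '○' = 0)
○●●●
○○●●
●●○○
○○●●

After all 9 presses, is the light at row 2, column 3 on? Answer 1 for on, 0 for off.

[0] ○●●●
○○●●
●●○○
○○●●
[1] ○●●●
●○●●
○○○○
●○●●
[2] ○●●●
●○●●
○○○●
●○○○
[3] ○●●●
○○●●
●●○●
○○○○
[4] ○●●●
○○●○
●●●○
○○○●
[5] ○●●●
○○●○
○●●○
●●○●
[6] ○●○●
○●○●
○●○○
●●○●
[7] ○●●●
○○●○
○●●○
●●○●
[8] ○●○○
○○●●
○●●○
●●○●
[9] ○●○○
○●●●
●○○○
●○○●

0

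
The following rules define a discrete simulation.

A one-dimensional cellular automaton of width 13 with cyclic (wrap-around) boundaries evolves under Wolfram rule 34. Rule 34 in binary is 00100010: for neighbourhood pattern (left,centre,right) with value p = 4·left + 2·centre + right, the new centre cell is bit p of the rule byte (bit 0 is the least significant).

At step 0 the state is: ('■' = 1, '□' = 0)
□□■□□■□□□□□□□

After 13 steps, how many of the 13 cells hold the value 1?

2

0) □□■□□■□□□□□□□
1) □■□□■□□□□□□□□
2) ■□□■□□□□□□□□□
3) □□■□□□□□□□□□■
4) □■□□□□□□□□□■□
5) ■□□□□□□□□□■□□
6) □□□□□□□□□■□□■
7) □□□□□□□□■□□■□
8) □□□□□□□■□□■□□
9) □□□□□□■□□■□□□
10) □□□□□■□□■□□□□
11) □□□□■□□■□□□□□
12) □□□■□□■□□□□□□
13) □□■□□■□□□□□□□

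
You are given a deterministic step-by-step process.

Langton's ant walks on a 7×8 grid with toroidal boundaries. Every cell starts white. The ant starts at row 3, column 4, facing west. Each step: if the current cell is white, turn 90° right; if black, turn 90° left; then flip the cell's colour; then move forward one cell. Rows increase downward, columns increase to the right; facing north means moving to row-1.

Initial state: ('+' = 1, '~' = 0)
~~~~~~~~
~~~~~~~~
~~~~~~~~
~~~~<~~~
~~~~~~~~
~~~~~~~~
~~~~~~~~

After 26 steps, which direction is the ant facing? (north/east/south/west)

east

gen 0: ~~~~~~~~
~~~~~~~~
~~~~~~~~
~~~~<~~~
~~~~~~~~
~~~~~~~~
~~~~~~~~
gen 1: ~~~~~~~~
~~~~~~~~
~~~~^~~~
~~~~+~~~
~~~~~~~~
~~~~~~~~
~~~~~~~~
gen 2: ~~~~~~~~
~~~~~~~~
~~~~+>~~
~~~~+~~~
~~~~~~~~
~~~~~~~~
~~~~~~~~
gen 3: ~~~~~~~~
~~~~~~~~
~~~~++~~
~~~~+v~~
~~~~~~~~
~~~~~~~~
~~~~~~~~
gen 4: ~~~~~~~~
~~~~~~~~
~~~~++~~
~~~~<+~~
~~~~~~~~
~~~~~~~~
~~~~~~~~
gen 5: ~~~~~~~~
~~~~~~~~
~~~~++~~
~~~~~+~~
~~~~v~~~
~~~~~~~~
~~~~~~~~
gen 6: ~~~~~~~~
~~~~~~~~
~~~~++~~
~~~~~+~~
~~~<+~~~
~~~~~~~~
~~~~~~~~
gen 7: ~~~~~~~~
~~~~~~~~
~~~~++~~
~~~^~+~~
~~~++~~~
~~~~~~~~
~~~~~~~~
gen 8: ~~~~~~~~
~~~~~~~~
~~~~++~~
~~~+>+~~
~~~++~~~
~~~~~~~~
~~~~~~~~
gen 9: ~~~~~~~~
~~~~~~~~
~~~~++~~
~~~+++~~
~~~+v~~~
~~~~~~~~
~~~~~~~~
gen 10: ~~~~~~~~
~~~~~~~~
~~~~++~~
~~~+++~~
~~~+~>~~
~~~~~~~~
~~~~~~~~
gen 11: ~~~~~~~~
~~~~~~~~
~~~~++~~
~~~+++~~
~~~+~+~~
~~~~~v~~
~~~~~~~~
gen 12: ~~~~~~~~
~~~~~~~~
~~~~++~~
~~~+++~~
~~~+~+~~
~~~~<+~~
~~~~~~~~
gen 13: ~~~~~~~~
~~~~~~~~
~~~~++~~
~~~+++~~
~~~+^+~~
~~~~++~~
~~~~~~~~
gen 14: ~~~~~~~~
~~~~~~~~
~~~~++~~
~~~+++~~
~~~++>~~
~~~~++~~
~~~~~~~~
gen 15: ~~~~~~~~
~~~~~~~~
~~~~++~~
~~~++^~~
~~~++~~~
~~~~++~~
~~~~~~~~
gen 16: ~~~~~~~~
~~~~~~~~
~~~~++~~
~~~+<~~~
~~~++~~~
~~~~++~~
~~~~~~~~
gen 17: ~~~~~~~~
~~~~~~~~
~~~~++~~
~~~+~~~~
~~~+v~~~
~~~~++~~
~~~~~~~~
gen 18: ~~~~~~~~
~~~~~~~~
~~~~++~~
~~~+~~~~
~~~+~>~~
~~~~++~~
~~~~~~~~
gen 19: ~~~~~~~~
~~~~~~~~
~~~~++~~
~~~+~~~~
~~~+~+~~
~~~~+v~~
~~~~~~~~
gen 20: ~~~~~~~~
~~~~~~~~
~~~~++~~
~~~+~~~~
~~~+~+~~
~~~~+~>~
~~~~~~~~
gen 21: ~~~~~~~~
~~~~~~~~
~~~~++~~
~~~+~~~~
~~~+~+~~
~~~~+~+~
~~~~~~v~
gen 22: ~~~~~~~~
~~~~~~~~
~~~~++~~
~~~+~~~~
~~~+~+~~
~~~~+~+~
~~~~~<+~
gen 23: ~~~~~~~~
~~~~~~~~
~~~~++~~
~~~+~~~~
~~~+~+~~
~~~~+^+~
~~~~~++~
gen 24: ~~~~~~~~
~~~~~~~~
~~~~++~~
~~~+~~~~
~~~+~+~~
~~~~++>~
~~~~~++~
gen 25: ~~~~~~~~
~~~~~~~~
~~~~++~~
~~~+~~~~
~~~+~+^~
~~~~++~~
~~~~~++~
gen 26: ~~~~~~~~
~~~~~~~~
~~~~++~~
~~~+~~~~
~~~+~++>
~~~~++~~
~~~~~++~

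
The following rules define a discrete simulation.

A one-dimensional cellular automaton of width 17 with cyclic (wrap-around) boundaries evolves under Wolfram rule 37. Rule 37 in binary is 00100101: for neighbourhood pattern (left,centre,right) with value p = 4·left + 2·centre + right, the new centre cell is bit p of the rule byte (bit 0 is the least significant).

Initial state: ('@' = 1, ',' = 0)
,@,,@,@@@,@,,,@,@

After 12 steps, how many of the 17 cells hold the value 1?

gen 0: ,@,,@,@@@,@,,,@,@
gen 1: @@,,@@,,,@@,@,@@@
gen 2: ,,,,,,,@,,,@@@,,,
gen 3: @@@@@@,@,@,,,,,@@
gen 4: ,,,,,,@@@@,@@@,,,
gen 5: @@@@@,,,,,@,,,,@@
gen 6: ,,,,,,@@@,@,@@,,,
gen 7: @@@@@,,,,@@@,,,@@
gen 8: ,,,,,,@@,,,,,@,,,
gen 9: @@@@@,,,,@@@,@,@@
gen 10: ,,,,,,@@,,,,@@@,,
gen 11: @@@@@,,,,@@,,,,,@
gen 12: ,,,,,,@@,,,,@@@,,

5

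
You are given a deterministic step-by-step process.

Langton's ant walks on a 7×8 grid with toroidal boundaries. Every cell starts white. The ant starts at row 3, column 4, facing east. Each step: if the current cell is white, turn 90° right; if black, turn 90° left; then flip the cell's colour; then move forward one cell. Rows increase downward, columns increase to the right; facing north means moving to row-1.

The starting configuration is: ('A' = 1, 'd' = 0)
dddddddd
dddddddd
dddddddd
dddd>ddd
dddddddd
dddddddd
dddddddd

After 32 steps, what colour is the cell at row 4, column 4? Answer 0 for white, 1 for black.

gen 0: dddddddd
dddddddd
dddddddd
dddd>ddd
dddddddd
dddddddd
dddddddd
gen 1: dddddddd
dddddddd
dddddddd
ddddAddd
ddddvddd
dddddddd
dddddddd
gen 2: dddddddd
dddddddd
dddddddd
ddddAddd
ddd<Addd
dddddddd
dddddddd
gen 3: dddddddd
dddddddd
dddddddd
ddd^Addd
dddAAddd
dddddddd
dddddddd
gen 4: dddddddd
dddddddd
dddddddd
dddA>ddd
dddAAddd
dddddddd
dddddddd
gen 5: dddddddd
dddddddd
dddd^ddd
dddAdddd
dddAAddd
dddddddd
dddddddd
gen 6: dddddddd
dddddddd
ddddA>dd
dddAdddd
dddAAddd
dddddddd
dddddddd
gen 7: dddddddd
dddddddd
ddddAAdd
dddAdvdd
dddAAddd
dddddddd
dddddddd
gen 8: dddddddd
dddddddd
ddddAAdd
dddA<Add
dddAAddd
dddddddd
dddddddd
gen 9: dddddddd
dddddddd
dddd^Add
dddAAAdd
dddAAddd
dddddddd
dddddddd
gen 10: dddddddd
dddddddd
ddd<dAdd
dddAAAdd
dddAAddd
dddddddd
dddddddd
gen 11: dddddddd
ddd^dddd
dddAdAdd
dddAAAdd
dddAAddd
dddddddd
dddddddd
gen 12: dddddddd
dddA>ddd
dddAdAdd
dddAAAdd
dddAAddd
dddddddd
dddddddd
gen 13: dddddddd
dddAAddd
dddAvAdd
dddAAAdd
dddAAddd
dddddddd
dddddddd
gen 14: dddddddd
dddAAddd
ddd<AAdd
dddAAAdd
dddAAddd
dddddddd
dddddddd
gen 15: dddddddd
dddAAddd
ddddAAdd
dddvAAdd
dddAAddd
dddddddd
dddddddd
gen 16: dddddddd
dddAAddd
ddddAAdd
dddd>Add
dddAAddd
dddddddd
dddddddd
gen 17: dddddddd
dddAAddd
dddd^Add
dddddAdd
dddAAddd
dddddddd
dddddddd
gen 18: dddddddd
dddAAddd
ddd<dAdd
dddddAdd
dddAAddd
dddddddd
dddddddd
gen 19: dddddddd
ddd^Addd
dddAdAdd
dddddAdd
dddAAddd
dddddddd
dddddddd
gen 20: dddddddd
dd<dAddd
dddAdAdd
dddddAdd
dddAAddd
dddddddd
dddddddd
gen 21: dd^ddddd
ddAdAddd
dddAdAdd
dddddAdd
dddAAddd
dddddddd
dddddddd
gen 22: ddA>dddd
ddAdAddd
dddAdAdd
dddddAdd
dddAAddd
dddddddd
dddddddd
gen 23: ddAAdddd
ddAvAddd
dddAdAdd
dddddAdd
dddAAddd
dddddddd
dddddddd
gen 24: ddAAdddd
dd<AAddd
dddAdAdd
dddddAdd
dddAAddd
dddddddd
dddddddd
gen 25: ddAAdddd
dddAAddd
ddvAdAdd
dddddAdd
dddAAddd
dddddddd
dddddddd
gen 26: ddAAdddd
dddAAddd
d<AAdAdd
dddddAdd
dddAAddd
dddddddd
dddddddd
gen 27: ddAAdddd
d^dAAddd
dAAAdAdd
dddddAdd
dddAAddd
dddddddd
dddddddd
gen 28: ddAAdddd
dA>AAddd
dAAAdAdd
dddddAdd
dddAAddd
dddddddd
dddddddd
gen 29: ddAAdddd
dAAAAddd
dAvAdAdd
dddddAdd
dddAAddd
dddddddd
dddddddd
gen 30: ddAAdddd
dAAAAddd
dAd>dAdd
dddddAdd
dddAAddd
dddddddd
dddddddd
gen 31: ddAAdddd
dAA^Addd
dAdddAdd
dddddAdd
dddAAddd
dddddddd
dddddddd
gen 32: ddAAdddd
dA<dAddd
dAdddAdd
dddddAdd
dddAAddd
dddddddd
dddddddd

1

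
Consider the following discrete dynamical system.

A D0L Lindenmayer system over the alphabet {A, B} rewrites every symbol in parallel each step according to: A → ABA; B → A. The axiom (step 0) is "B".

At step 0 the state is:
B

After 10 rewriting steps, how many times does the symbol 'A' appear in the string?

k=0  B
k=1  A
k=2  ABA
k=3  ABAAABA
k=4  ABAAABAABAABAAABA
k=5  ABAAABAABAABAAABAABAAABAABAAABAABAABAAABA
k=6  ABAAABAABAABAAABAABAAABAABAAABAABAABAAABAABAAABAABAABAAABAABAAABAABAABAAABAABAAABAABAAABAABAABAAABA
k=7  ABAAABAABAABAAABAABAAABAABAAABAABAABAAABAABAAABAABAABAAABA…ABAAABAABAABAAABAABAAABAABAABAAABAABAAABAABAAABAABAABAAABA  (len 239)
k=8  ABAAABAABAABAAABAABAAABAABAAABAABAABAAABAABAAABAABAABAAABA…ABAAABAABAABAAABAABAAABAABAABAAABAABAAABAABAAABAABAABAAABA  (len 577)
k=9  ABAAABAABAABAAABAABAAABAABAAABAABAABAAABAABAAABAABAABAAABA…ABAAABAABAABAAABAABAAABAABAABAAABAABAAABAABAAABAABAABAAABA  (len 1393)
k=10  ABAAABAABAABAAABAABAAABAABAAABAABAABAAABAABAAABAABAABAAABA…ABAAABAABAABAAABAABAAABAABAABAAABAABAAABAABAAABAABAABAAABA  (len 3363)

2378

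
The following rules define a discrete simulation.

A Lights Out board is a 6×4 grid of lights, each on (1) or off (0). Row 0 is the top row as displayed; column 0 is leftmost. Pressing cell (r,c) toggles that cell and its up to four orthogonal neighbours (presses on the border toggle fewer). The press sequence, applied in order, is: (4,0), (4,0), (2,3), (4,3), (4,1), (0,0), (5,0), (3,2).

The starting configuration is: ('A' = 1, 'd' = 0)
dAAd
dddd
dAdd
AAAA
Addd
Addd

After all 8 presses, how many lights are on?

step 0: dAAd
dddd
dAdd
AAAA
Addd
Addd
step 1: dAAd
dddd
dAdd
dAAA
dAdd
dddd
step 2: dAAd
dddd
dAdd
AAAA
Addd
Addd
step 3: dAAd
dddA
dAAA
AAAd
Addd
Addd
step 4: dAAd
dddA
dAAA
AAAA
AdAA
AddA
step 5: dAAd
dddA
dAAA
AdAA
dAdA
AAdA
step 6: AdAd
AddA
dAAA
AdAA
dAdA
AAdA
step 7: AdAd
AddA
dAAA
AdAA
AAdA
dddA
step 8: AdAd
AddA
dAdA
AAdd
AAAA
dddA

13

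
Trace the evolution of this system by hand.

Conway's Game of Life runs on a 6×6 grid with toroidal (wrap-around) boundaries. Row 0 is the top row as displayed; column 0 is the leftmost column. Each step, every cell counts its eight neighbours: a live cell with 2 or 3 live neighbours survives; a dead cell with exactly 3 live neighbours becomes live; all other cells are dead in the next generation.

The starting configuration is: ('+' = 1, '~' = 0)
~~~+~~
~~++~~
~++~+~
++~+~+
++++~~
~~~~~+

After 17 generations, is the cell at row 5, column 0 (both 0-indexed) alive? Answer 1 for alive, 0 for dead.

0) ~~~+~~
~~++~~
~++~+~
++~+~+
++++~~
~~~~~+
1) ~~+++~
~+~~+~
~~~~++
~~~~~+
~~~+~~
++~++~
2) +~~~~~
~~+~~~
+~~~++
~~~~~+
+~++~+
~+~~~+
3) ++~~~~
++~~~~
+~~~++
~+~+~~
~++~~+
~++~++
4) ~~~~~~
~~~~~~
~~+~++
~+~+~~
~~~~~+
~~~+++
5) ~~~~+~
~~~~~~
~~+++~
+~++~+
+~++~+
~~~~++
6) ~~~~++
~~~~+~
~++~++
+~~~~~
~~+~~~
+~~~~~
7) ~~~~++
+~~~~~
++~+++
+~++~+
~+~~~~
~~~~~+
8) +~~~++
~+~+~~
~~~+~~
~~~+~~
~++~++
+~~~++
9) ~+~+~~
+~++~+
~~~++~
~~~+~~
~++~~~
~~~~~~
10) ++~++~
++~~~+
~~~~~+
~~~++~
~~+~~~
~+~~~~
11) ~~~~+~
~++~~~
~~~~~+
~~~++~
~~++~~
++~+~~
12) +~~+~~
~~~~~~
~~+++~
~~+++~
~+~~~~
~+~++~
13) ~~+++~
~~+~+~
~~+~+~
~+~~+~
~+~~~~
++~++~
14) ~~~~~~
~++~++
~++~++
~+++~~
~+~+++
++~~++
15) ~~++~~
~++~++
~~~~~+
~~~~~~
~~~~~~
~+++~~
16) +~~~~~
+++~++
+~~~++
~~~~~~
~~+~~~
~+~+~~
17) ~~~++~
~~~++~
~~~++~
~~~~~+
~~+~~~
~++~~~

0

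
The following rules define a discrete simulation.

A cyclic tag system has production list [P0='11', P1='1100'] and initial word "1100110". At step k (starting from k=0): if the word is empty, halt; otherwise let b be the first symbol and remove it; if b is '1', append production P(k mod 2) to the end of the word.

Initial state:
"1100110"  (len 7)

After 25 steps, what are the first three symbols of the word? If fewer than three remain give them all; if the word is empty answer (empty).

k=0  "1100110"  (len 7)
k=1  "10011011"  (len 8)
k=2  "00110111100"  (len 11)
k=3  "0110111100"  (len 10)
k=4  "110111100"  (len 9)
k=5  "1011110011"  (len 10)
k=6  "0111100111100"  (len 13)
k=7  "111100111100"  (len 12)
k=8  "111001111001100"  (len 15)
k=9  "1100111100110011"  (len 16)
k=10  "1001111001100111100"  (len 19)
k=11  "00111100110011110011"  (len 20)
k=12  "0111100110011110011"  (len 19)
k=13  "111100110011110011"  (len 18)
k=14  "111001100111100111100"  (len 21)
k=15  "1100110011110011110011"  (len 22)
k=16  "1001100111100111100111100"  (len 25)
k=17  "00110011110011110011110011"  (len 26)
k=18  "0110011110011110011110011"  (len 25)
k=19  "110011110011110011110011"  (len 24)
k=20  "100111100111100111100111100"  (len 27)
k=21  "0011110011110011110011110011"  (len 28)
k=22  "011110011110011110011110011"  (len 27)
k=23  "11110011110011110011110011"  (len 26)
k=24  "11100111100111100111100111100"  (len 29)
k=25  "110011110011110011110011110011"  (len 30)

110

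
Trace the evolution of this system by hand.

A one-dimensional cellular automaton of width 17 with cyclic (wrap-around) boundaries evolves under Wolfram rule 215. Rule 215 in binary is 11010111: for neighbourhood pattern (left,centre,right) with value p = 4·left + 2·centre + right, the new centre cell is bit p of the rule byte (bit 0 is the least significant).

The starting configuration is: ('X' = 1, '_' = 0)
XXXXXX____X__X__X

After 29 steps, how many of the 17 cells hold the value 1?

t=0: XXXXXX____X__X__X
t=1: XXXXXXXXXXXXXXXX_
t=2: _XXXXXXXXXXXXXXX_
t=3: X_XXXXXXXXXXXXXXX
t=4: X__XXXXXXXXXXXXXX
t=5: XXX_XXXXXXXXXXXXX
t=6: XXX__XXXXXXXXXXXX
t=7: XXXXX_XXXXXXXXXXX
t=8: XXXXX__XXXXXXXXXX
t=9: XXXXXXX_XXXXXXXXX
t=10: XXXXXXX__XXXXXXXX
t=11: XXXXXXXXX_XXXXXXX
t=12: XXXXXXXXX__XXXXXX
t=13: XXXXXXXXXXX_XXXXX
t=14: XXXXXXXXXXX__XXXX
t=15: XXXXXXXXXXXXX_XXX
t=16: XXXXXXXXXXXXX__XX
t=17: XXXXXXXXXXXXXXX_X
t=18: XXXXXXXXXXXXXXX__
t=19: _XXXXXXXXXXXXXXXX
t=20: __XXXXXXXXXXXXXXX
t=21: XX_XXXXXXXXXXXXXX
t=22: XX__XXXXXXXXXXXXX
t=23: XXXX_XXXXXXXXXXXX
t=24: XXXX__XXXXXXXXXXX
t=25: XXXXXX_XXXXXXXXXX
t=26: XXXXXX__XXXXXXXXX
t=27: XXXXXXXX_XXXXXXXX
t=28: XXXXXXXX__XXXXXXX
t=29: XXXXXXXXXX_XXXXXX

16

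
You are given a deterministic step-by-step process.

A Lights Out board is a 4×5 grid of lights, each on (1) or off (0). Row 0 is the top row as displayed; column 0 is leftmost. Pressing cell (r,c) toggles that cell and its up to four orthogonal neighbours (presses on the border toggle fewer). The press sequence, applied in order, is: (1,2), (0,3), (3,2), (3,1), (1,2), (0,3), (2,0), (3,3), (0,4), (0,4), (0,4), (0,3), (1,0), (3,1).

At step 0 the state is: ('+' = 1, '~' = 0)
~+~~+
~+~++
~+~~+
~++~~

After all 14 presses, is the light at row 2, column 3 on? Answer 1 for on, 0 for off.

1

k=0  ~+~~+
~+~++
~+~~+
~++~~
k=1  ~++~+
~~+~+
~++~+
~++~~
k=2  ~+~+~
~~+++
~++~+
~++~~
k=3  ~+~+~
~~+++
~+~~+
~~~+~
k=4  ~+~+~
~~+++
~~~~+
++++~
k=5  ~+++~
~+~~+
~~+~+
++++~
k=6  ~+~~+
~+~++
~~+~+
++++~
k=7  ~+~~+
++~++
+++~+
~+++~
k=8  ~+~~+
++~++
+++++
~+~~+
k=9  ~+~+~
++~+~
+++++
~+~~+
k=10  ~+~~+
++~++
+++++
~+~~+
k=11  ~+~+~
++~+~
+++++
~+~~+
k=12  ~++~+
++~~~
+++++
~+~~+
k=13  +++~+
~~~~~
~++++
~+~~+
k=14  +++~+
~~~~~
~~+++
+~+~+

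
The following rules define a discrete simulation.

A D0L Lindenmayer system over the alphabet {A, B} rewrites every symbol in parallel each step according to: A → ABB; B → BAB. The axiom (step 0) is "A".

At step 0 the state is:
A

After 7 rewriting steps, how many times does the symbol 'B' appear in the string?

k=0  A
k=1  ABB
k=2  ABBBABBAB
k=3  ABBBABBABBABABBBABBABABBBAB
k=4  ABBBABBABBABABBBABBABABBBABBABABBBABABBBABBABBABABBBABBABABBBABABBBABBABBABABBBAB
k=5  ABBBABBABBABABBBABBABABBBABBABABBBABABBBABBABBABABBBABBABA…BBABABBBABBABBABABBBABBABABBBABBABABBBABABBBABBABBABABBBAB  (len 243)
k=6  ABBBABBABBABABBBABBABABBBABBABABBBABABBBABBABBABABBBABBABA…BBABABBBABBABBABABBBABBABABBBABBABABBBABABBBABBABBABABBBAB  (len 729)
k=7  ABBBABBABBABABBBABBABABBBABBABABBBABABBBABBABBABABBBABBABA…BBABABBBABBABBABABBBABBABABBBABBABABBBABABBBABBABBABABBBAB  (len 2187)

1458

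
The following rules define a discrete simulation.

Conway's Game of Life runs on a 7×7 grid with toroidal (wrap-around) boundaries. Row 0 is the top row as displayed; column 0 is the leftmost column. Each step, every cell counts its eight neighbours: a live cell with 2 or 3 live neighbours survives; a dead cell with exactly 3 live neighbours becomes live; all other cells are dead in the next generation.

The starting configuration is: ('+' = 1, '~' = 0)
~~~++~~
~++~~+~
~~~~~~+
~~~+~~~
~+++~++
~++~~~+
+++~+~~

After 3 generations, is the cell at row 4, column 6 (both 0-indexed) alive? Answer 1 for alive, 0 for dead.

gen 0: ~~~++~~
~++~~+~
~~~~~~+
~~~+~~~
~+++~++
~++~~~+
+++~+~~
gen 1: +~~~++~
~~++++~
~~+~~~~
+~~++++
~+~++++
~~~~+~+
+~~~++~
gen 2: ~+~~~~~
~++~~++
~++~~~~
++~~~~~
~~+~~~~
~~~~~~~
+~~+~~~
gen 3: ~+~~~~+
~~~~~~~
~~~~~~+
+~~~~~~
~+~~~~~
~~~~~~~
~~~~~~~

0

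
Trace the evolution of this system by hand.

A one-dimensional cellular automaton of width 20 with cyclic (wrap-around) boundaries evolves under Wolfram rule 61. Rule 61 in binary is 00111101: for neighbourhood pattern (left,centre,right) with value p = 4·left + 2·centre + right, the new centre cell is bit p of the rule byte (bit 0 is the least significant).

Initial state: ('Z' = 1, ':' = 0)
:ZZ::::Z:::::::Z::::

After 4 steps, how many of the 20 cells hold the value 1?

13

[0] :ZZ::::Z:::::::Z::::
[1] :Z:ZZZ:ZZZZZZZ:ZZZZZ
[2] ZZZZ::ZZ::::::ZZ::::
[3] Z:::Z:Z:ZZZZZ:Z:ZZZ:
[4] ZZZ:ZZZZZ::::ZZZZ::Z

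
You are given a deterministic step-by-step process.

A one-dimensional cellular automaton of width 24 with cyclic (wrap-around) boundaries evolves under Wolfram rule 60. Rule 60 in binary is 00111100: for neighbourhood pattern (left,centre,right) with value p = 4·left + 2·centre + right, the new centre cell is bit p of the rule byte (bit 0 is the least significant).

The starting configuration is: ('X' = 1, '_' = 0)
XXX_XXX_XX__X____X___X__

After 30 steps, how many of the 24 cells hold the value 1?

step 0: XXX_XXX_XX__X____X___X__
step 1: X__XX__XX_X_XX___XX__XX_
step 2: XX_X_X_X_XXXX_X__X_X_X_X
step 3: __XXXXXXXX___XXX_XXXXXXX
step 4: X_X_______X__X__XX______
step 5: XXXX______XX_XX_X_X_____
step 6: X___X_____X_XX_XXXXX____
step 7: XX__XX____XXX_XX____X___
step 8: X_X_X_X___X__XX_X___XX__
step 9: XXXXXXXX__XX_X_XXX__X_X_
step 10: X_______X_X_XXXX__X_XXXX
step 11: _X______XXXXX___X_XXX___
step 12: _XX_____X____X__XXX__X__
step 13: _X_X____XX___XX_X__X_XX_
step 14: _XXXX___X_X__X_XXX_XXX_X
step 15: XX___X__XXXX_XXX__XX__XX
step 16: __X__XX_X___XX__X_X_X_X_
step 17: __XX_X_XXX__X_X_XXXXXXXX
step 18: X_X_XXXX__X_XXXXX_______
step 19: XXXXX___X_XXX____X______
step 20: X____X__XXX__X___XX_____
step 21: XX___XX_X__X_XX__X_X____
step 22: X_X__X_XXX_XXX_X_XXXX___
step 23: XXXX_XXX__XX__XXXX___X__
step 24: X___XX__X_X_X_X___X__XX_
step 25: XX__X_X_XXXXXXXX__XX_X_X
step 26: __X_XXXXX_______X_X_XXXX
step 27: X_XXX____X______XXXXX___
step 28: XXX__X___XX_____X____X__
step 29: X__X_XX__X_X____XX___XX_
step 30: XX_XXX_X_XXXX___X_X__X_X

14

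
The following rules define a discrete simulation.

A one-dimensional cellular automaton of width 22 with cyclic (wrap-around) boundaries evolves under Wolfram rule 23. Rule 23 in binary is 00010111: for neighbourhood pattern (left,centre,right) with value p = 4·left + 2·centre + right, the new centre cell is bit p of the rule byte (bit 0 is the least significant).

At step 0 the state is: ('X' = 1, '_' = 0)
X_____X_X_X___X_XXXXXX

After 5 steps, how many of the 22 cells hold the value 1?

t=0: X_____X_X_X___X_XXXXXX
t=1: _XXXXXX_X_XXXXX_______
t=2: X_______X______XXXXXXX
t=3: _XXXXXXXXXXXXXX_______
t=4: X______________XXXXXXX
t=5: _XXXXXXXXXXXXXX_______

14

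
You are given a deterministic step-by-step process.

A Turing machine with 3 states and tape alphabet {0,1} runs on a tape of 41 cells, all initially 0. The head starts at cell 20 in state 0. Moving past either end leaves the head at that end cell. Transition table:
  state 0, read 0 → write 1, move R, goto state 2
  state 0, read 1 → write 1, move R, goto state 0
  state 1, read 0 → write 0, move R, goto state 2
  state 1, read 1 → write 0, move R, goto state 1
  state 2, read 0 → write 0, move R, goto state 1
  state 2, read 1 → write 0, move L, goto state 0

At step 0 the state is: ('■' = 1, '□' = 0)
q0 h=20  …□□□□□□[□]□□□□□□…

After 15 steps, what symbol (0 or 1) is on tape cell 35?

0) q0 h=20  …□□□□□□[□]□□□□□□…
1) q2 h=21  …□□□□□■[□]□□□□□□…
2) q1 h=22  …□□□□■□[□]□□□□□□…
3) q2 h=23  …□□□■□□[□]□□□□□□…
4) q1 h=24  …□□■□□□[□]□□□□□□…
5) q2 h=25  …□■□□□□[□]□□□□□□…
6) q1 h=26  …■□□□□□[□]□□□□□□…
7) q2 h=27  …□□□□□□[□]□□□□□□…
8) q1 h=28  …□□□□□□[□]□□□□□□…
9) q2 h=29  …□□□□□□[□]□□□□□□…
10) q1 h=30  …□□□□□□[□]□□□□□□…
11) q2 h=31  …□□□□□□[□]□□□□□□…
12) q1 h=32  …□□□□□□[□]□□□□□□…
13) q2 h=33  …□□□□□□[□]□□□□□□…
14) q1 h=34  …□□□□□□[□]□□□□□□|
15) q2 h=35  …□□□□□□[□]□□□□□|

0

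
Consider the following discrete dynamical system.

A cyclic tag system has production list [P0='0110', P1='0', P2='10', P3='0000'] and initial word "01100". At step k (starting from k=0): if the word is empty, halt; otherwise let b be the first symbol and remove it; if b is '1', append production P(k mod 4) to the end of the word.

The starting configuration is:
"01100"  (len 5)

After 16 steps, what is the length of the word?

6

k=0  "01100"  (len 5)
k=1  "1100"  (len 4)
k=2  "1000"  (len 4)
k=3  "00010"  (len 5)
k=4  "0010"  (len 4)
k=5  "010"  (len 3)
k=6  "10"  (len 2)
k=7  "010"  (len 3)
k=8  "10"  (len 2)
k=9  "00110"  (len 5)
k=10  "0110"  (len 4)
k=11  "110"  (len 3)
k=12  "100000"  (len 6)
k=13  "000000110"  (len 9)
k=14  "00000110"  (len 8)
k=15  "0000110"  (len 7)
k=16  "000110"  (len 6)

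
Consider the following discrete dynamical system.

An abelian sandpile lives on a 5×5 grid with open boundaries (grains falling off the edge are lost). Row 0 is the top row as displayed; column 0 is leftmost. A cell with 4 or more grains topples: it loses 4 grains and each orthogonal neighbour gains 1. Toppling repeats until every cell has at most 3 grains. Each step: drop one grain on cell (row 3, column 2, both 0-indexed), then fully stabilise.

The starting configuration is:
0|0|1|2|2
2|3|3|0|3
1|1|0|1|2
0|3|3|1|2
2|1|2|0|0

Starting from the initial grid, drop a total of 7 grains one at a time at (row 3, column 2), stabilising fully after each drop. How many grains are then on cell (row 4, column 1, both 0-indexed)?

0) 0|0|1|2|2
2|3|3|0|3
1|1|0|1|2
0|3|3|1|2
2|1|2|0|0
1) 0|0|1|2|2
2|3|3|0|3
1|2|1|1|2
1|0|1|2|2
2|2|3|0|0
2) 0|0|1|2|2
2|3|3|0|3
1|2|1|1|2
1|0|2|2|2
2|2|3|0|0
3) 0|0|1|2|2
2|3|3|0|3
1|2|1|1|2
1|0|3|2|2
2|2|3|0|0
4) 0|0|1|2|2
2|3|3|0|3
1|2|2|1|2
1|1|1|3|2
2|3|0|1|0
5) 0|0|1|2|2
2|3|3|0|3
1|2|2|1|2
1|1|2|3|2
2|3|0|1|0
6) 0|0|1|2|2
2|3|3|0|3
1|2|2|1|2
1|1|3|3|2
2|3|0|1|0
7) 0|0|1|2|2
2|3|3|0|3
1|2|3|2|2
1|2|1|0|3
2|3|1|2|0

3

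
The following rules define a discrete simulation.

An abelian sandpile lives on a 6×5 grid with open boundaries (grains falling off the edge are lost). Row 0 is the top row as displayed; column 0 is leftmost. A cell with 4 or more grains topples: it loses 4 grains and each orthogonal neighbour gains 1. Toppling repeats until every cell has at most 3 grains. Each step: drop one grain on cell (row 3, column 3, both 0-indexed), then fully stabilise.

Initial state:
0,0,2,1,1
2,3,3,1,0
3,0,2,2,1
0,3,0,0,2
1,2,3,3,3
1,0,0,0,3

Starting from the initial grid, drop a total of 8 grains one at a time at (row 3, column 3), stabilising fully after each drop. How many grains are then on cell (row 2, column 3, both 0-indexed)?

0

gen 0: 0,0,2,1,1
2,3,3,1,0
3,0,2,2,1
0,3,0,0,2
1,2,3,3,3
1,0,0,0,3
gen 1: 0,0,2,1,1
2,3,3,1,0
3,0,2,2,1
0,3,0,1,2
1,2,3,3,3
1,0,0,0,3
gen 2: 0,0,2,1,1
2,3,3,1,0
3,0,2,2,1
0,3,0,2,2
1,2,3,3,3
1,0,0,0,3
gen 3: 0,0,2,1,1
2,3,3,1,0
3,0,2,2,1
0,3,0,3,2
1,2,3,3,3
1,0,0,0,3
gen 4: 0,0,2,1,1
2,3,3,1,0
3,0,2,3,2
0,3,2,2,0
1,3,0,2,2
1,0,1,2,0
gen 5: 0,0,2,1,1
2,3,3,1,0
3,0,2,3,2
0,3,2,3,0
1,3,0,2,2
1,0,1,2,0
gen 6: 0,0,2,1,1
2,3,3,2,0
3,0,3,0,3
0,3,3,1,1
1,3,0,3,2
1,0,1,2,0
gen 7: 0,0,2,1,1
2,3,3,2,0
3,0,3,0,3
0,3,3,2,1
1,3,0,3,2
1,0,1,2,0
gen 8: 0,0,2,1,1
2,3,3,2,0
3,0,3,0,3
0,3,3,3,1
1,3,0,3,2
1,0,1,2,0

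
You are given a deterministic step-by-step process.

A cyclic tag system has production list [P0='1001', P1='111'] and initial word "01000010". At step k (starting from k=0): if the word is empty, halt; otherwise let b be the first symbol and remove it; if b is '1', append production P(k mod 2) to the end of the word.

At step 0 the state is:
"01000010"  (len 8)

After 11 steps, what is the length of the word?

15

[0] "01000010"  (len 8)
[1] "1000010"  (len 7)
[2] "000010111"  (len 9)
[3] "00010111"  (len 8)
[4] "0010111"  (len 7)
[5] "010111"  (len 6)
[6] "10111"  (len 5)
[7] "01111001"  (len 8)
[8] "1111001"  (len 7)
[9] "1110011001"  (len 10)
[10] "110011001111"  (len 12)
[11] "100110011111001"  (len 15)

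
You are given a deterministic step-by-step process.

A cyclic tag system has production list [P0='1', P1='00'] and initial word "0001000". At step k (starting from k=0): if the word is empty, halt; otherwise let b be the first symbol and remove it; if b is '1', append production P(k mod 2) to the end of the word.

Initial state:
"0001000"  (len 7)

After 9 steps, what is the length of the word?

step 0: "0001000"  (len 7)
step 1: "001000"  (len 6)
step 2: "01000"  (len 5)
step 3: "1000"  (len 4)
step 4: "00000"  (len 5)
step 5: "0000"  (len 4)
step 6: "000"  (len 3)
step 7: "00"  (len 2)
step 8: "0"  (len 1)
step 9: (halted — word empty)

0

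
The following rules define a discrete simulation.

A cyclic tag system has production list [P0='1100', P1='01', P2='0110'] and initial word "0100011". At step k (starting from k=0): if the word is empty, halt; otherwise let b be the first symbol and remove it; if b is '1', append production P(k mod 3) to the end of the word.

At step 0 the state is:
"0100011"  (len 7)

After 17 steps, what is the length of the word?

16

step 0: "0100011"  (len 7)
step 1: "100011"  (len 6)
step 2: "0001101"  (len 7)
step 3: "001101"  (len 6)
step 4: "01101"  (len 5)
step 5: "1101"  (len 4)
step 6: "1010110"  (len 7)
step 7: "0101101100"  (len 10)
step 8: "101101100"  (len 9)
step 9: "011011000110"  (len 12)
step 10: "11011000110"  (len 11)
step 11: "101100011001"  (len 12)
step 12: "011000110010110"  (len 15)
step 13: "11000110010110"  (len 14)
step 14: "100011001011001"  (len 15)
step 15: "000110010110010110"  (len 18)
step 16: "00110010110010110"  (len 17)
step 17: "0110010110010110"  (len 16)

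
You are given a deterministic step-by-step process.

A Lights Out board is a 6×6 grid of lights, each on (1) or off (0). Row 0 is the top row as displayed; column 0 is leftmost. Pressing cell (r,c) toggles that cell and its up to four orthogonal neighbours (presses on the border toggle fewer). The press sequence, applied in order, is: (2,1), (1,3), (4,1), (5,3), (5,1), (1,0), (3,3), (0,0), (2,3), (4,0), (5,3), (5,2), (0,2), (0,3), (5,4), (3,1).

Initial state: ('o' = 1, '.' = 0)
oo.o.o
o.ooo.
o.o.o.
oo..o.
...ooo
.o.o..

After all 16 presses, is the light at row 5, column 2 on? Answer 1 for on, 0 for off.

t=0: oo.o.o
o.ooo.
o.o.o.
oo..o.
...ooo
.o.o..
t=1: oo.o.o
ooooo.
.o..o.
o...o.
...ooo
.o.o..
t=2: oo...o
oo....
.o.oo.
o...o.
...ooo
.o.o..
t=3: oo...o
oo....
.o.oo.
oo..o.
oooooo
...o..
t=4: oo...o
oo....
.o.oo.
oo..o.
ooo.oo
..o.o.
t=5: oo...o
oo....
.o.oo.
oo..o.
o.o.oo
oo..o.
t=6: .o...o
......
oo.oo.
oo..o.
o.o.oo
oo..o.
t=7: .o...o
......
oo..o.
oooo..
o.oooo
oo..o.
t=8: o....o
o.....
oo..o.
oooo..
o.oooo
oo..o.
t=9: o....o
o..o..
oooo..
ooo...
o.oooo
oo..o.
t=10: o....o
o..o..
oooo..
.oo...
.ooooo
.o..o.
t=11: o....o
o..o..
oooo..
.oo...
.oo.oo
.ooo..
t=12: o....o
o..o..
oooo..
.oo...
.o..oo
......
t=13: oooo.o
o.oo..
oooo..
.oo...
.o..oo
......
t=14: oo..oo
o.o...
oooo..
.oo...
.o..oo
......
t=15: oo..oo
o.o...
oooo..
.oo...
.o...o
...ooo
t=16: oo..oo
o.o...
o.oo..
o.....
.....o
...ooo

0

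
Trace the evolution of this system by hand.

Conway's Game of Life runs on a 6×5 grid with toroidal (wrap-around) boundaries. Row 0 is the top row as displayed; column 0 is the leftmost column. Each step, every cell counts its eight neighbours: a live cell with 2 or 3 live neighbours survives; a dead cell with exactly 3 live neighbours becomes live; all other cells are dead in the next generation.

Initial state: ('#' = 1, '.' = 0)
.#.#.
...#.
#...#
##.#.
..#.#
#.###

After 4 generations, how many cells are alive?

9

gen 0: .#.#.
...#.
#...#
##.#.
..#.#
#.###
gen 1: ##...
#.##.
####.
.###.
.....
#....
gen 2: #.#..
...#.
#....
#..##
.##..
##...
gen 3: #.#.#
.#..#
#..#.
#.###
..##.
#....
gen 4: ...##
.##..
.....
#....
#.#..
#.#..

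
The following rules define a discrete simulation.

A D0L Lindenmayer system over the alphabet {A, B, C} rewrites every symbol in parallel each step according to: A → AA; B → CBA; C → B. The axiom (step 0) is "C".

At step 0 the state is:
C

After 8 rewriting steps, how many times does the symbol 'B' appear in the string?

gen 0: C
gen 1: B
gen 2: CBA
gen 3: BCBAAA
gen 4: CBABCBAAAAAAA
gen 5: BCBAAACBABCBAAAAAAAAAAAAAAA
gen 6: CBABCBAAAAAAABCBAAACBABCBAAAAAAAAAAAAAAAAAAAAAAAAAAAAAAA
gen 7: BCBAAACBABCBAAAAAAAAAAAAAAACBABCBAAAAAAABCBAAACBABCBAAAAAAAAAAAAAAAAAAAAAAAAAAAAAAAAAAAAAAAAAAAAAAAAAAAAAAAAAAAAAAA
gen 8: CBABCBAAAAAAABCBAAACBABCBAAAAAAAAAAAAAAAAAAAAAAAAAAAAAAABC…AAAAAAAAAAAAAAAAAAAAAAAAAAAAAAAAAAAAAAAAAAAAAAAAAAAAAAAAAA  (len 235)

21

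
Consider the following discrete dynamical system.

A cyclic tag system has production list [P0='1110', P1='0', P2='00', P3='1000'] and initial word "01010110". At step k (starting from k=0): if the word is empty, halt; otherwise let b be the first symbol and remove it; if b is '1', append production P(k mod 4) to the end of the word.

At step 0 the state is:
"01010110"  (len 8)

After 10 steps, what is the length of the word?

t=0: "01010110"  (len 8)
t=1: "1010110"  (len 7)
t=2: "0101100"  (len 7)
t=3: "101100"  (len 6)
t=4: "011001000"  (len 9)
t=5: "11001000"  (len 8)
t=6: "10010000"  (len 8)
t=7: "001000000"  (len 9)
t=8: "01000000"  (len 8)
t=9: "1000000"  (len 7)
t=10: "0000000"  (len 7)

7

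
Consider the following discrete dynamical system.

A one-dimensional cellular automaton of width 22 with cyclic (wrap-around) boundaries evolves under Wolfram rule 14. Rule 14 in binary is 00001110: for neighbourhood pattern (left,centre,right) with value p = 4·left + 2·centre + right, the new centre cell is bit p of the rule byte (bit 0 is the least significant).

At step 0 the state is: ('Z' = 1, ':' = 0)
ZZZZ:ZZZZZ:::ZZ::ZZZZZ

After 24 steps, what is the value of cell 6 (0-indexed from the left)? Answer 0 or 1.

0

[0] ZZZZ:ZZZZZ:::ZZ::ZZZZZ
[1] :::::Z::::::ZZ::ZZ::::
[2] ::::ZZ:::::ZZ::ZZ:::::
[3] :::ZZ:::::ZZ::ZZ::::::
[4] ::ZZ:::::ZZ::ZZ:::::::
[5] :ZZ:::::ZZ::ZZ::::::::
[6] ZZ:::::ZZ::ZZ:::::::::
[7] Z:::::ZZ::ZZ:::::::::Z
[8] :::::ZZ::ZZ:::::::::ZZ
[9] ::::ZZ::ZZ:::::::::ZZ:
[10] :::ZZ::ZZ:::::::::ZZ::
[11] ::ZZ::ZZ:::::::::ZZ:::
[12] :ZZ::ZZ:::::::::ZZ::::
[13] ZZ::ZZ:::::::::ZZ:::::
[14] Z::ZZ:::::::::ZZ:::::Z
[15] ::ZZ:::::::::ZZ:::::ZZ
[16] :ZZ:::::::::ZZ:::::ZZ:
[17] ZZ:::::::::ZZ:::::ZZ::
[18] Z:::::::::ZZ:::::ZZ::Z
[19] :::::::::ZZ:::::ZZ::ZZ
[20] ::::::::ZZ:::::ZZ::ZZ:
[21] :::::::ZZ:::::ZZ::ZZ::
[22] ::::::ZZ:::::ZZ::ZZ:::
[23] :::::ZZ:::::ZZ::ZZ::::
[24] ::::ZZ:::::ZZ::ZZ:::::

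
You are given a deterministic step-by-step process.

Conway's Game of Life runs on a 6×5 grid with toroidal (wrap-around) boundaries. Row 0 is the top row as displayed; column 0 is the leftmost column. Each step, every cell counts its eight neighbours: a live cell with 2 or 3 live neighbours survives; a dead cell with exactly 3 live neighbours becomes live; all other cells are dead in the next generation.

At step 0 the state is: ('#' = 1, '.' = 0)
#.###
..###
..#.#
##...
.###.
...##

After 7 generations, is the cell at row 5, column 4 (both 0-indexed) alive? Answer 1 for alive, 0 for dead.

0

k=0  #.###
..###
..#.#
##...
.###.
...##
k=1  ##...
.....
..#.#
#...#
.#.#.
.....
k=2  .....
##...
#..##
###.#
#...#
###..
k=3  ..#..
##...
...#.
..#..
.....
##..#
k=4  ..#.#
.##..
.##..
.....
##...
##...
k=5  ..##.
#....
.##..
#.#..
##...
..#.#
k=6  .####
...#.
#.#..
#.#..
#.###
#.#.#
k=7  .#...
#....
..###
#.#..
..#..
.....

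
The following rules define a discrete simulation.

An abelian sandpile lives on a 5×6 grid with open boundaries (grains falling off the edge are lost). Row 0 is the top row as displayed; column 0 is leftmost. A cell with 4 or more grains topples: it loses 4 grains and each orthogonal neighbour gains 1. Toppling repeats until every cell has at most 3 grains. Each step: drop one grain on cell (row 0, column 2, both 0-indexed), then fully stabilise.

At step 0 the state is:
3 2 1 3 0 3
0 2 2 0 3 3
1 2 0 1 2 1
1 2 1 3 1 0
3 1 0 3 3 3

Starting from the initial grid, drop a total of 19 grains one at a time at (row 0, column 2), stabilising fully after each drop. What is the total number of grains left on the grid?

t=0: 3 2 1 3 0 3
0 2 2 0 3 3
1 2 0 1 2 1
1 2 1 3 1 0
3 1 0 3 3 3
t=1: 3 2 2 3 0 3
0 2 2 0 3 3
1 2 0 1 2 1
1 2 1 3 1 0
3 1 0 3 3 3
t=2: 3 2 3 3 0 3
0 2 2 0 3 3
1 2 0 1 2 1
1 2 1 3 1 0
3 1 0 3 3 3
t=3: 3 3 1 0 1 3
0 2 3 1 3 3
1 2 0 1 2 1
1 2 1 3 1 0
3 1 0 3 3 3
t=4: 3 3 2 0 1 3
0 2 3 1 3 3
1 2 0 1 2 1
1 2 1 3 1 0
3 1 0 3 3 3
t=5: 3 3 3 0 1 3
0 2 3 1 3 3
1 2 0 1 2 1
1 2 1 3 1 0
3 1 0 3 3 3
t=6: 0 2 2 1 1 3
2 0 1 2 3 3
1 3 1 1 2 1
1 2 1 3 1 0
3 1 0 3 3 3
t=7: 0 2 3 1 1 3
2 0 1 2 3 3
1 3 1 1 2 1
1 2 1 3 1 0
3 1 0 3 3 3
t=8: 0 3 0 2 1 3
2 0 2 2 3 3
1 3 1 1 2 1
1 2 1 3 1 0
3 1 0 3 3 3
t=9: 0 3 1 2 1 3
2 0 2 2 3 3
1 3 1 1 2 1
1 2 1 3 1 0
3 1 0 3 3 3
t=10: 0 3 2 2 1 3
2 0 2 2 3 3
1 3 1 1 2 1
1 2 1 3 1 0
3 1 0 3 3 3
t=11: 0 3 3 2 1 3
2 0 2 2 3 3
1 3 1 1 2 1
1 2 1 3 1 0
3 1 0 3 3 3
t=12: 1 0 1 3 1 3
2 1 3 2 3 3
1 3 1 1 2 1
1 2 1 3 1 0
3 1 0 3 3 3
t=13: 1 0 2 3 1 3
2 1 3 2 3 3
1 3 1 1 2 1
1 2 1 3 1 0
3 1 0 3 3 3
t=14: 1 0 3 3 1 3
2 1 3 2 3 3
1 3 1 1 2 1
1 2 1 3 1 0
3 1 0 3 3 3
t=15: 1 1 2 2 0 1
2 2 1 1 2 1
1 3 2 2 3 2
1 2 1 3 1 0
3 1 0 3 3 3
t=16: 1 1 3 2 0 1
2 2 1 1 2 1
1 3 2 2 3 2
1 2 1 3 1 0
3 1 0 3 3 3
t=17: 1 2 0 3 0 1
2 2 2 1 2 1
1 3 2 2 3 2
1 2 1 3 1 0
3 1 0 3 3 3
t=18: 1 2 1 3 0 1
2 2 2 1 2 1
1 3 2 2 3 2
1 2 1 3 1 0
3 1 0 3 3 3
t=19: 1 2 2 3 0 1
2 2 2 1 2 1
1 3 2 2 3 2
1 2 1 3 1 0
3 1 0 3 3 3

53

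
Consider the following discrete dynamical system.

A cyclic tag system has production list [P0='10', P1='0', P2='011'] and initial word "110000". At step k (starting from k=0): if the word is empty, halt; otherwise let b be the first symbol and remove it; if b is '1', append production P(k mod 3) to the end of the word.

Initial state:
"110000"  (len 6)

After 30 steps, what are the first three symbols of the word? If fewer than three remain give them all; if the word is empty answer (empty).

t=0: "110000"  (len 6)
t=1: "1000010"  (len 7)
t=2: "0000100"  (len 7)
t=3: "000100"  (len 6)
t=4: "00100"  (len 5)
t=5: "0100"  (len 4)
t=6: "100"  (len 3)
t=7: "0010"  (len 4)
t=8: "010"  (len 3)
t=9: "10"  (len 2)
t=10: "010"  (len 3)
t=11: "10"  (len 2)
t=12: "0011"  (len 4)
t=13: "011"  (len 3)
t=14: "11"  (len 2)
t=15: "1011"  (len 4)
t=16: "01110"  (len 5)
t=17: "1110"  (len 4)
t=18: "110011"  (len 6)
t=19: "1001110"  (len 7)
t=20: "0011100"  (len 7)
t=21: "011100"  (len 6)
t=22: "11100"  (len 5)
t=23: "11000"  (len 5)
t=24: "1000011"  (len 7)
t=25: "00001110"  (len 8)
t=26: "0001110"  (len 7)
t=27: "001110"  (len 6)
t=28: "01110"  (len 5)
t=29: "1110"  (len 4)
t=30: "110011"  (len 6)

110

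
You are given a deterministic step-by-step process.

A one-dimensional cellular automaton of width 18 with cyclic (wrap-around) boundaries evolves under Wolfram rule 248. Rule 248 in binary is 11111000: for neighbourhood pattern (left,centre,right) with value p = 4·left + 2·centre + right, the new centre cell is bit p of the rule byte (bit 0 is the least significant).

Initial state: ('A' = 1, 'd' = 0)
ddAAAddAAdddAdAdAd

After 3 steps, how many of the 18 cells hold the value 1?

13

k=0  ddAAAddAAdddAdAdAd
k=1  ddAAAAdAAAdddAdAdA
k=2  AdAAAAAAAAAdddAdAd
k=3  dAAAAAAAAAAAdddAdA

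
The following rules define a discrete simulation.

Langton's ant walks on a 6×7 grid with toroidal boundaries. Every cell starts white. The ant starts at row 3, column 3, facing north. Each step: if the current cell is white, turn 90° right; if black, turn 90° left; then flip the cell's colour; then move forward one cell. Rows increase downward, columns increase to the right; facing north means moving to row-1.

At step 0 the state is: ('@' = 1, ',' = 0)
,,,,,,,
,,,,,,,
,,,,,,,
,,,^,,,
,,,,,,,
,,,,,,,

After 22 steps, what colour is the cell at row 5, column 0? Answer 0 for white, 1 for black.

1

t=0: ,,,,,,,
,,,,,,,
,,,,,,,
,,,^,,,
,,,,,,,
,,,,,,,
t=1: ,,,,,,,
,,,,,,,
,,,,,,,
,,,@>,,
,,,,,,,
,,,,,,,
t=2: ,,,,,,,
,,,,,,,
,,,,,,,
,,,@@,,
,,,,v,,
,,,,,,,
t=3: ,,,,,,,
,,,,,,,
,,,,,,,
,,,@@,,
,,,<@,,
,,,,,,,
t=4: ,,,,,,,
,,,,,,,
,,,,,,,
,,,^@,,
,,,@@,,
,,,,,,,
t=5: ,,,,,,,
,,,,,,,
,,,,,,,
,,<,@,,
,,,@@,,
,,,,,,,
t=6: ,,,,,,,
,,,,,,,
,,^,,,,
,,@,@,,
,,,@@,,
,,,,,,,
t=7: ,,,,,,,
,,,,,,,
,,@>,,,
,,@,@,,
,,,@@,,
,,,,,,,
t=8: ,,,,,,,
,,,,,,,
,,@@,,,
,,@v@,,
,,,@@,,
,,,,,,,
t=9: ,,,,,,,
,,,,,,,
,,@@,,,
,,<@@,,
,,,@@,,
,,,,,,,
t=10: ,,,,,,,
,,,,,,,
,,@@,,,
,,,@@,,
,,v@@,,
,,,,,,,
t=11: ,,,,,,,
,,,,,,,
,,@@,,,
,,,@@,,
,<@@@,,
,,,,,,,
t=12: ,,,,,,,
,,,,,,,
,,@@,,,
,^,@@,,
,@@@@,,
,,,,,,,
t=13: ,,,,,,,
,,,,,,,
,,@@,,,
,@>@@,,
,@@@@,,
,,,,,,,
t=14: ,,,,,,,
,,,,,,,
,,@@,,,
,@@@@,,
,@v@@,,
,,,,,,,
t=15: ,,,,,,,
,,,,,,,
,,@@,,,
,@@@@,,
,@,>@,,
,,,,,,,
t=16: ,,,,,,,
,,,,,,,
,,@@,,,
,@@^@,,
,@,,@,,
,,,,,,,
t=17: ,,,,,,,
,,,,,,,
,,@@,,,
,@<,@,,
,@,,@,,
,,,,,,,
t=18: ,,,,,,,
,,,,,,,
,,@@,,,
,@,,@,,
,@v,@,,
,,,,,,,
t=19: ,,,,,,,
,,,,,,,
,,@@,,,
,@,,@,,
,<@,@,,
,,,,,,,
t=20: ,,,,,,,
,,,,,,,
,,@@,,,
,@,,@,,
,,@,@,,
,v,,,,,
t=21: ,,,,,,,
,,,,,,,
,,@@,,,
,@,,@,,
,,@,@,,
<@,,,,,
t=22: ,,,,,,,
,,,,,,,
,,@@,,,
,@,,@,,
^,@,@,,
@@,,,,,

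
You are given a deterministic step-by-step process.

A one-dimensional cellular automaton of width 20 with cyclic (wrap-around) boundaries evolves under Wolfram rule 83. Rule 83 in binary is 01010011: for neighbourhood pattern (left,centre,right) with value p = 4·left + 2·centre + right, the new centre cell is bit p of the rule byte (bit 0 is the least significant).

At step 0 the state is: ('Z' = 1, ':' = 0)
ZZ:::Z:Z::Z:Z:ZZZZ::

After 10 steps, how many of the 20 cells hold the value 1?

step 0: ZZ:::Z:Z::Z:Z:ZZZZ::
step 1: :ZZZZ:::ZZ:::::::ZZZ
step 2: ::::ZZZZ:ZZZZZZZZ::Z
step 3: ZZZZ:::Z::::::::ZZZ:
step 4: :::ZZZZ:ZZZZZZZZ::Z:
step 5: ZZZ:::Z::::::::ZZZ:Z
step 6: ::ZZZZ:ZZZZZZZZ::Z::
step 7: ZZ:::Z::::::::ZZZ:ZZ
step 8: :ZZZZ:ZZZZZZZZ::Z:::
step 9: Z:::Z::::::::ZZZ:ZZZ
step 10: ZZZZ:ZZZZZZZZ::Z::::

13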